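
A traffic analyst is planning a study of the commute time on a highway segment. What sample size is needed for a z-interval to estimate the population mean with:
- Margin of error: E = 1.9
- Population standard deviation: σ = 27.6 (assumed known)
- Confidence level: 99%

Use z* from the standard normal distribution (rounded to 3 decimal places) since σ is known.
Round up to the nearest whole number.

Using z* since population σ is known (z-interval formula).

For 99% confidence, z* = 2.576 (from standard normal table)

Sample size formula for z-interval: n = (z*σ/E)²

n = (2.576 × 27.6 / 1.9)²
  = (37.419789)²
  = 1400.2406

Round up to the nearest whole number: n = 1401

1401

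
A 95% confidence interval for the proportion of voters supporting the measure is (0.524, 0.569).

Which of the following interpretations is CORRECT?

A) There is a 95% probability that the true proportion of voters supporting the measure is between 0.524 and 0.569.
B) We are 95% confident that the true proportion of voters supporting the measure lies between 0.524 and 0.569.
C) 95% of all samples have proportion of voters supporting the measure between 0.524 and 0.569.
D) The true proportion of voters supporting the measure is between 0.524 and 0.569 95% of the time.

A confidence interval represents our confidence in the procedure, not a probability statement about the parameter.

Key concept: If we repeated this sampling process many times and computed a 95% CI each time, about 95% of those intervals would contain the true population parameter.

For this specific interval (0.524, 0.569):
- Midpoint (point estimate): 0.5465
- Margin of error: 0.0225

The correct interpretation is the one stating confidence that the true parameter lies in the interval — option B.

B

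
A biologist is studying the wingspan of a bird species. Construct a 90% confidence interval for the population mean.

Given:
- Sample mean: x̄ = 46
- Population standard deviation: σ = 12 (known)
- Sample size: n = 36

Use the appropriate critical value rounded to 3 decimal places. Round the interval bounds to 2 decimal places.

The population standard deviation σ is known, so use a z-interval (standard normal critical value).

For 90% confidence, z* = 1.645 (from standard normal table)

Standard error: SE = σ/√n = 12/√36 = 2.000000

Margin of error: E = z* × SE = 1.645 × 2.000000 = 3.2900

Z-interval: x̄ ± E = 46 ± 3.2900 = (42.7100, 49.2900)

Rounded to 2 decimal places:

(42.71, 49.29)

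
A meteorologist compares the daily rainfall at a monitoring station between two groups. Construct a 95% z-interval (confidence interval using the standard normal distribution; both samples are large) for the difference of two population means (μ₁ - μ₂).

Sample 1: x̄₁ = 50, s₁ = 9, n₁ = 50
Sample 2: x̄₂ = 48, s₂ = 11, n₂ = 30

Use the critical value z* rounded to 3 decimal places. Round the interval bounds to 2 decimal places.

Both samples are large (n₁ = 50 ≥ 30, n₂ = 30 ≥ 30), so a z-interval for the difference of means applies.

Point estimate: x̄₁ - x̄₂ = 50 - 48 = 2

Standard error: SE = √(s₁²/n₁ + s₂²/n₂)
= √(9²/50 + 11²/30)
= √(1.620000 + 4.033333)
= 2.377674

For 95% confidence, z* = 1.96 (from standard normal table)
Margin of error: E = z* × SE = 1.96 × 2.377674 = 4.6602

Z-interval: (x̄₁ - x̄₂) ± E = 2 ± 4.6602 = (-2.6602, 6.6602)

Rounded to 2 decimal places:

(-2.66, 6.66)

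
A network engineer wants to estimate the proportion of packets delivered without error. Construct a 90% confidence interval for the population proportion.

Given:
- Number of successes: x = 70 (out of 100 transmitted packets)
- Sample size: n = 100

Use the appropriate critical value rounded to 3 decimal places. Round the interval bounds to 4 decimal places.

Sample proportion: p̂ = 70/100 = 0.700000

Check conditions for normal approximation:
  np̂ = 70 ≥ 10 ✓
  n(1-p̂) = 30 ≥ 10 ✓

The sample is large enough, so use a z-interval (normal approximation) for the proportion.

For 90% confidence, z* = 1.645 (from standard normal table)

Standard error: SE = √(p̂(1-p̂)/n) = √(0.700000×0.300000/100) = 0.04582576

Margin of error: E = z* × SE = 1.645 × 0.04582576 = 0.075383

Z-interval: p̂ ± E = 0.700000 ± 0.075383 = (0.624617, 0.775383)

Rounded to 4 decimal places:

(0.6246, 0.7754)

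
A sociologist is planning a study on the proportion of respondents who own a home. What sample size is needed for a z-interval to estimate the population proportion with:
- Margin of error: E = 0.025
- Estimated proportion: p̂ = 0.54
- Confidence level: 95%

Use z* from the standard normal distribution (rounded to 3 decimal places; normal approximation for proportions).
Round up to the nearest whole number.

Using z* for proportion z-interval (normal approximation).

For 95% confidence, z* = 1.96 (from standard normal table)

Sample size formula for proportion z-interval: n = z*²p̂(1-p̂)/E²

n = 1.96² × 0.54 × 0.46 / 0.025²
  = 3.8416 × 0.2484 / 0.000625
  = 1526.8055

Round up to the nearest whole number: n = 1527

1527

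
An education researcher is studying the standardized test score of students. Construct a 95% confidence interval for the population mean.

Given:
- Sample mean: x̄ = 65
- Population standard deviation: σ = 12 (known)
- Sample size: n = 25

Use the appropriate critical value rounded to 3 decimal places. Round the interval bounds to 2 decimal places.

The population standard deviation σ is known, so use a z-interval (standard normal critical value).

For 95% confidence, z* = 1.96 (from standard normal table)

Standard error: SE = σ/√n = 12/√25 = 2.400000

Margin of error: E = z* × SE = 1.96 × 2.400000 = 4.7040

Z-interval: x̄ ± E = 65 ± 4.7040 = (60.2960, 69.7040)

Rounded to 2 decimal places:

(60.30, 69.70)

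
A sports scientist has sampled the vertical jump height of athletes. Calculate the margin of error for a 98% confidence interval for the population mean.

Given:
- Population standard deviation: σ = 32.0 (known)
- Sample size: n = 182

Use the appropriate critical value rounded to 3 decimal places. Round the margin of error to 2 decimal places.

The population standard deviation σ is known, so use the z-interval margin of error formula.

For 98% confidence, z* = 2.326 (from standard normal table)

Margin of error formula for z-interval: E = z* × σ/√n

E = 2.326 × 32.0/√182
  = 2.326 × 2.371998
  = 5.5173

Rounded to 2 decimal places:

5.52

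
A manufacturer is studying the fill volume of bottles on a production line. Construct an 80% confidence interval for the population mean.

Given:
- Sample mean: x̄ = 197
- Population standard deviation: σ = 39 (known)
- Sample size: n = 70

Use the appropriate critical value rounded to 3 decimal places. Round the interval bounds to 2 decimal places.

The population standard deviation σ is known, so use a z-interval (standard normal critical value).

For 80% confidence, z* = 1.282 (from standard normal table)

Standard error: SE = σ/√n = 39/√70 = 4.661392

Margin of error: E = z* × SE = 1.282 × 4.661392 = 5.9759

Z-interval: x̄ ± E = 197 ± 5.9759 = (191.0241, 202.9759)

Rounded to 2 decimal places:

(191.02, 202.98)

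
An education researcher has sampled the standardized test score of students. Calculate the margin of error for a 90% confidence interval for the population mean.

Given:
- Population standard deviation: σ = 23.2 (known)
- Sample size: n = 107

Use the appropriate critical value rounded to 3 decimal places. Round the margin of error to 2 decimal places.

The population standard deviation σ is known, so use the z-interval margin of error formula.

For 90% confidence, z* = 1.645 (from standard normal table)

Margin of error formula for z-interval: E = z* × σ/√n

E = 1.645 × 23.2/√107
  = 1.645 × 2.242829
  = 3.6895

Rounded to 2 decimal places:

3.69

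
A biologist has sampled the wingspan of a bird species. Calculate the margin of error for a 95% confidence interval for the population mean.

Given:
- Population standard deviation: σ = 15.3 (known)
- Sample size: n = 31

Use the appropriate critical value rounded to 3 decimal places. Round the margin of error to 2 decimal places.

The population standard deviation σ is known, so use the z-interval margin of error formula.

For 95% confidence, z* = 1.96 (from standard normal table)

Margin of error formula for z-interval: E = z* × σ/√n

E = 1.96 × 15.3/√31
  = 1.96 × 2.747961
  = 5.3860

Rounded to 2 decimal places:

5.39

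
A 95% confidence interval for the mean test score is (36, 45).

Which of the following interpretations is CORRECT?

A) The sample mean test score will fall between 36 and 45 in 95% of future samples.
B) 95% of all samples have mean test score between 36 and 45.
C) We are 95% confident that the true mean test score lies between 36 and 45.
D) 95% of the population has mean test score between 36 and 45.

A confidence interval represents our confidence in the procedure, not a probability statement about the parameter.

Key concept: If we repeated this sampling process many times and computed a 95% CI each time, about 95% of those intervals would contain the true population parameter.

For this specific interval (36, 45):
- Midpoint (point estimate): 40.5
- Margin of error: 4.5

The correct interpretation is the one stating confidence that the true parameter lies in the interval — option C.

C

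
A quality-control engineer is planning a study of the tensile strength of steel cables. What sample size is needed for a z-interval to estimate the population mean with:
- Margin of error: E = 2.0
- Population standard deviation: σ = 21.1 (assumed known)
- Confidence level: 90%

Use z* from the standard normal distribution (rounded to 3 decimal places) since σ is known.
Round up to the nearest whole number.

Using z* since population σ is known (z-interval formula).

For 90% confidence, z* = 1.645 (from standard normal table)

Sample size formula for z-interval: n = (z*σ/E)²

n = (1.645 × 21.1 / 2.0)²
  = (17.354750)²
  = 301.1873

Round up to the nearest whole number: n = 302

302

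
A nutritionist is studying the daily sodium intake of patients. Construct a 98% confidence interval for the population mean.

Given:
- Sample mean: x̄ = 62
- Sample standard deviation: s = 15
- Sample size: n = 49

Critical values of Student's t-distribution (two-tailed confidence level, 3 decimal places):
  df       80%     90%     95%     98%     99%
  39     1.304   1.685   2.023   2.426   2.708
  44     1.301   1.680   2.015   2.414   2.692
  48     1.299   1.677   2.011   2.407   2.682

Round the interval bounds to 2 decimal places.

The population standard deviation σ is unknown (only the sample standard deviation s is given), so use a t-interval with df = n - 1 = 49 - 1 = 48.

For 98% confidence with df = 48, t* = 2.407 (from t-table)

Standard error: SE = s/√n = 15/√49 = 2.142857

Margin of error: E = t* × SE = 2.407 × 2.142857 = 5.1579

T-interval: x̄ ± E = 62 ± 5.1579 = (56.8421, 67.1579)

Rounded to 2 decimal places:

(56.84, 67.16)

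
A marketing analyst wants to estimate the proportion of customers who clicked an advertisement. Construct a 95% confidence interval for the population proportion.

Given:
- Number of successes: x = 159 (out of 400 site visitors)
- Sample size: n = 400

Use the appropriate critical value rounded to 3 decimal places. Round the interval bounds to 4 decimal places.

Sample proportion: p̂ = 159/400 = 0.397500

Check conditions for normal approximation:
  np̂ = 159 ≥ 10 ✓
  n(1-p̂) = 241 ≥ 10 ✓

The sample is large enough, so use a z-interval (normal approximation) for the proportion.

For 95% confidence, z* = 1.96 (from standard normal table)

Standard error: SE = √(p̂(1-p̂)/n) = √(0.397500×0.602500/400) = 0.02446905

Margin of error: E = z* × SE = 1.96 × 0.02446905 = 0.047959

Z-interval: p̂ ± E = 0.397500 ± 0.047959 = (0.349541, 0.445459)

Rounded to 4 decimal places:

(0.3495, 0.4455)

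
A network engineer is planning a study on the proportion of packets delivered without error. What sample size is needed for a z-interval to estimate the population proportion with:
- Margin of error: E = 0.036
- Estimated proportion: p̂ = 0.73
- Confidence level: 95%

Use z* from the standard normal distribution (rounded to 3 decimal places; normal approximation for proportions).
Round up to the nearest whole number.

Using z* for proportion z-interval (normal approximation).

For 95% confidence, z* = 1.96 (from standard normal table)

Sample size formula for proportion z-interval: n = z*²p̂(1-p̂)/E²

n = 1.96² × 0.73 × 0.27 / 0.036²
  = 3.8416 × 0.1971 / 0.001296
  = 584.2433

Round up to the nearest whole number: n = 585

585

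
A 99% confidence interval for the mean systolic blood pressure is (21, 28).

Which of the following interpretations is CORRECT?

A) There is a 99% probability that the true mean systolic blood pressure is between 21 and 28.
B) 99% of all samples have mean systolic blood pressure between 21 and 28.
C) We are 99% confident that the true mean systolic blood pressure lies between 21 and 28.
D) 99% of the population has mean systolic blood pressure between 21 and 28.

A confidence interval represents our confidence in the procedure, not a probability statement about the parameter.

Key concept: If we repeated this sampling process many times and computed a 99% CI each time, about 99% of those intervals would contain the true population parameter.

For this specific interval (21, 28):
- Midpoint (point estimate): 24.5
- Margin of error: 3.5

The correct interpretation is the one stating confidence that the true parameter lies in the interval — option C.

C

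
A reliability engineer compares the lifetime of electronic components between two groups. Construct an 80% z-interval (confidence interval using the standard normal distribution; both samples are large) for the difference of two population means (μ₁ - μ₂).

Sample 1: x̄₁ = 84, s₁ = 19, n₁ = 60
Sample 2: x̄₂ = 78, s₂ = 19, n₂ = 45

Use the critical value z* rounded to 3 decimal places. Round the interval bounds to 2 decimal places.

Both samples are large (n₁ = 60 ≥ 30, n₂ = 45 ≥ 30), so a z-interval for the difference of means applies.

Point estimate: x̄₁ - x̄₂ = 84 - 78 = 6

Standard error: SE = √(s₁²/n₁ + s₂²/n₂)
= √(19²/60 + 19²/45)
= √(6.016667 + 8.022222)
= 3.746851

For 80% confidence, z* = 1.282 (from standard normal table)
Margin of error: E = z* × SE = 1.282 × 3.746851 = 4.8035

Z-interval: (x̄₁ - x̄₂) ± E = 6 ± 4.8035 = (1.1965, 10.8035)

Rounded to 2 decimal places:

(1.20, 10.80)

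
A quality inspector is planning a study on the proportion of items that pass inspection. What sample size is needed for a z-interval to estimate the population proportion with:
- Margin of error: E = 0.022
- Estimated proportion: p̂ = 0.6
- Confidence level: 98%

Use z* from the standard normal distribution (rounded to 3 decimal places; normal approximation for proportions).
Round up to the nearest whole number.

Using z* for proportion z-interval (normal approximation).

For 98% confidence, z* = 2.326 (from standard normal table)

Sample size formula for proportion z-interval: n = z*²p̂(1-p̂)/E²

n = 2.326² × 0.6 × 0.4 / 0.022²
  = 5.410276 × 0.24 / 0.000484
  = 2682.7815

Round up to the nearest whole number: n = 2683

2683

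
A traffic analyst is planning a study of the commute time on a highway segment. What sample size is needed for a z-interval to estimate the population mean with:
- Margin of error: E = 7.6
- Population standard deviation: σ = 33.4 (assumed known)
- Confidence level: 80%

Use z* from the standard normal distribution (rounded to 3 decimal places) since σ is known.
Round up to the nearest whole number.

Using z* since population σ is known (z-interval formula).

For 80% confidence, z* = 1.282 (from standard normal table)

Sample size formula for z-interval: n = (z*σ/E)²

n = (1.282 × 33.4 / 7.6)²
  = (5.634053)²
  = 31.7425

Round up to the nearest whole number: n = 32

32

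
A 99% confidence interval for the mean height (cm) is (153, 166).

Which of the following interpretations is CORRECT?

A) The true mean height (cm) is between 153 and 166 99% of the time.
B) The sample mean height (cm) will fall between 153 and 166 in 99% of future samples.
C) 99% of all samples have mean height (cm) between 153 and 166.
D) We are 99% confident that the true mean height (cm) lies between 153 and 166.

A confidence interval represents our confidence in the procedure, not a probability statement about the parameter.

Key concept: If we repeated this sampling process many times and computed a 99% CI each time, about 99% of those intervals would contain the true population parameter.

For this specific interval (153, 166):
- Midpoint (point estimate): 159.5
- Margin of error: 6.5

The correct interpretation is the one stating confidence that the true parameter lies in the interval — option D.

D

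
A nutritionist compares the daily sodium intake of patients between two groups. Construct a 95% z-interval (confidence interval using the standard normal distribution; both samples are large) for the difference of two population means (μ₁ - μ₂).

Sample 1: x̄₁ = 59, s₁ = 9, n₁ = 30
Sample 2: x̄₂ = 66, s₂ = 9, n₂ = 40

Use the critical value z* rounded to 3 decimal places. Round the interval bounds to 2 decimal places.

Both samples are large (n₁ = 30 ≥ 30, n₂ = 40 ≥ 30), so a z-interval for the difference of means applies.

Point estimate: x̄₁ - x̄₂ = 59 - 66 = -7

Standard error: SE = √(s₁²/n₁ + s₂²/n₂)
= √(9²/30 + 9²/40)
= √(2.700000 + 2.025000)
= 2.173707

For 95% confidence, z* = 1.96 (from standard normal table)
Margin of error: E = z* × SE = 1.96 × 2.173707 = 4.2605

Z-interval: (x̄₁ - x̄₂) ± E = -7 ± 4.2605 = (-11.2605, -2.7395)

Rounded to 2 decimal places:

(-11.26, -2.74)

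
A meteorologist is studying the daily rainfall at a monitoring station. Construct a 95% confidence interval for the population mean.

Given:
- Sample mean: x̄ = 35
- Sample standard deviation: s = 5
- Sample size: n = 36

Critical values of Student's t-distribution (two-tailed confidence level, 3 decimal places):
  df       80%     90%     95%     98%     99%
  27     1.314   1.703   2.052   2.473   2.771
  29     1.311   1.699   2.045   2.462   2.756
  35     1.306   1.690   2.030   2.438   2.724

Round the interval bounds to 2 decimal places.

The population standard deviation σ is unknown (only the sample standard deviation s is given), so use a t-interval with df = n - 1 = 36 - 1 = 35.

For 95% confidence with df = 35, t* = 2.030 (from t-table)

Standard error: SE = s/√n = 5/√36 = 0.833333

Margin of error: E = t* × SE = 2.030 × 0.833333 = 1.6917

T-interval: x̄ ± E = 35 ± 1.6917 = (33.3083, 36.6917)

Rounded to 2 decimal places:

(33.31, 36.69)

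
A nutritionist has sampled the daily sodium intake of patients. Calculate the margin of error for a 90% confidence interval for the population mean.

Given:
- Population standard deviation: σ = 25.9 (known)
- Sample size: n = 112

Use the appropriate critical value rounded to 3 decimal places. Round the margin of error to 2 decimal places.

The population standard deviation σ is known, so use the z-interval margin of error formula.

For 90% confidence, z* = 1.645 (from standard normal table)

Margin of error formula for z-interval: E = z* × σ/√n

E = 1.645 × 25.9/√112
  = 1.645 × 2.447320
  = 4.0258

Rounded to 2 decimal places:

4.03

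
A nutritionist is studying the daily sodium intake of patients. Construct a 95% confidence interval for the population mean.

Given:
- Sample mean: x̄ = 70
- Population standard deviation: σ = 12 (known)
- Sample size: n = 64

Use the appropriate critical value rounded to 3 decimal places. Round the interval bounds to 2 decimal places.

The population standard deviation σ is known, so use a z-interval (standard normal critical value).

For 95% confidence, z* = 1.96 (from standard normal table)

Standard error: SE = σ/√n = 12/√64 = 1.500000

Margin of error: E = z* × SE = 1.96 × 1.500000 = 2.9400

Z-interval: x̄ ± E = 70 ± 2.9400 = (67.0600, 72.9400)

Rounded to 2 decimal places:

(67.06, 72.94)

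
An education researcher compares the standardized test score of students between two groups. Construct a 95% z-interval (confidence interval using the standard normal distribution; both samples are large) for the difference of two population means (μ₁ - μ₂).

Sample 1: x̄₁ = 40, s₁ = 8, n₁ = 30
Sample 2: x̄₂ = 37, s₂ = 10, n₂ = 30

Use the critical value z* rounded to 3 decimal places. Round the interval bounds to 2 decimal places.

Both samples are large (n₁ = 30 ≥ 30, n₂ = 30 ≥ 30), so a z-interval for the difference of means applies.

Point estimate: x̄₁ - x̄₂ = 40 - 37 = 3

Standard error: SE = √(s₁²/n₁ + s₂²/n₂)
= √(8²/30 + 10²/30)
= √(2.133333 + 3.333333)
= 2.338090

For 95% confidence, z* = 1.96 (from standard normal table)
Margin of error: E = z* × SE = 1.96 × 2.338090 = 4.5827

Z-interval: (x̄₁ - x̄₂) ± E = 3 ± 4.5827 = (-1.5827, 7.5827)

Rounded to 2 decimal places:

(-1.58, 7.58)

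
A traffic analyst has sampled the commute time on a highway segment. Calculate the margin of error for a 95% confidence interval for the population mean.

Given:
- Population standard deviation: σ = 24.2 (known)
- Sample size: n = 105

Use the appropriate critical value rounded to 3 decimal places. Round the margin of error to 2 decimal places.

The population standard deviation σ is known, so use the z-interval margin of error formula.

For 95% confidence, z* = 1.96 (from standard normal table)

Margin of error formula for z-interval: E = z* × σ/√n

E = 1.96 × 24.2/√105
  = 1.96 × 2.361678
  = 4.6289

Rounded to 2 decimal places:

4.63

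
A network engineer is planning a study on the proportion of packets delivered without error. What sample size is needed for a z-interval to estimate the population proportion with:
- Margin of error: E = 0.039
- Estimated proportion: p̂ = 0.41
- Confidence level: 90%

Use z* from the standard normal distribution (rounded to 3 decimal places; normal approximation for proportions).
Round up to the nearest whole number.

Using z* for proportion z-interval (normal approximation).

For 90% confidence, z* = 1.645 (from standard normal table)

Sample size formula for proportion z-interval: n = z*²p̂(1-p̂)/E²

n = 1.645² × 0.41 × 0.59 / 0.039²
  = 2.706025 × 0.2419 / 0.001521
  = 430.3665

Round up to the nearest whole number: n = 431

431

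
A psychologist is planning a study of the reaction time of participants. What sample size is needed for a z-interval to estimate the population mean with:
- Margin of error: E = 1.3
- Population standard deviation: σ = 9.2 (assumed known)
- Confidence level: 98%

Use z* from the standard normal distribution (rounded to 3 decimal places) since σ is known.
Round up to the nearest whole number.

Using z* since population σ is known (z-interval formula).

For 98% confidence, z* = 2.326 (from standard normal table)

Sample size formula for z-interval: n = (z*σ/E)²

n = (2.326 × 9.2 / 1.3)²
  = (16.460923)²
  = 270.9620

Round up to the nearest whole number: n = 271

271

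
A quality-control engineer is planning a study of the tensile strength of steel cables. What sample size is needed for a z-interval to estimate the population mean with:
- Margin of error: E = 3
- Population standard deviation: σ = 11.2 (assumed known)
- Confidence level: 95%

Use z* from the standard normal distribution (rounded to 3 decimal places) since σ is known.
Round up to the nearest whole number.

Using z* since population σ is known (z-interval formula).

For 95% confidence, z* = 1.96 (from standard normal table)

Sample size formula for z-interval: n = (z*σ/E)²

n = (1.96 × 11.2 / 3)²
  = (7.317333)²
  = 53.5434

Round up to the nearest whole number: n = 54

54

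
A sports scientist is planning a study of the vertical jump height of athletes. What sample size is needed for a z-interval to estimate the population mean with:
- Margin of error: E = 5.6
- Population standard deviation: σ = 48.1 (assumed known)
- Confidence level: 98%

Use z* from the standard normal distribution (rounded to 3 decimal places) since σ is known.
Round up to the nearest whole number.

Using z* since population σ is known (z-interval formula).

For 98% confidence, z* = 2.326 (from standard normal table)

Sample size formula for z-interval: n = (z*σ/E)²

n = (2.326 × 48.1 / 5.6)²
  = (19.978679)²
  = 399.1476

Round up to the nearest whole number: n = 400

400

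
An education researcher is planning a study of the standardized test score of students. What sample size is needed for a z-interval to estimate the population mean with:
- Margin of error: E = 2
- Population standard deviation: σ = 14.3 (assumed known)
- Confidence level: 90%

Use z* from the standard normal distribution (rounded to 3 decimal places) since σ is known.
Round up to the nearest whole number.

Using z* since population σ is known (z-interval formula).

For 90% confidence, z* = 1.645 (from standard normal table)

Sample size formula for z-interval: n = (z*σ/E)²

n = (1.645 × 14.3 / 2)²
  = (11.761750)²
  = 138.3388

Round up to the nearest whole number: n = 139

139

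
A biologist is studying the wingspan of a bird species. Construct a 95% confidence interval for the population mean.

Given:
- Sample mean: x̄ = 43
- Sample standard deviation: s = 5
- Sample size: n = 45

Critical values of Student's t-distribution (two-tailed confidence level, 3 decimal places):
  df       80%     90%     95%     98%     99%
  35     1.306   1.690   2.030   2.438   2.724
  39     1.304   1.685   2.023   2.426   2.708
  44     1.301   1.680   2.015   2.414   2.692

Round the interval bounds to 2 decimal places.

The population standard deviation σ is unknown (only the sample standard deviation s is given), so use a t-interval with df = n - 1 = 45 - 1 = 44.

For 95% confidence with df = 44, t* = 2.015 (from t-table)

Standard error: SE = s/√n = 5/√45 = 0.745356

Margin of error: E = t* × SE = 2.015 × 0.745356 = 1.5019

T-interval: x̄ ± E = 43 ± 1.5019 = (41.4981, 44.5019)

Rounded to 2 decimal places:

(41.50, 44.50)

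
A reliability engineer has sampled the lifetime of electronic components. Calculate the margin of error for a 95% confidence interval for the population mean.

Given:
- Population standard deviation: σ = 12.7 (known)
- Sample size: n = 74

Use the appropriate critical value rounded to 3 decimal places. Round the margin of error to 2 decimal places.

The population standard deviation σ is known, so use the z-interval margin of error formula.

For 95% confidence, z* = 1.96 (from standard normal table)

Margin of error formula for z-interval: E = z* × σ/√n

E = 1.96 × 12.7/√74
  = 1.96 × 1.476345
  = 2.8936

Rounded to 2 decimal places:

2.89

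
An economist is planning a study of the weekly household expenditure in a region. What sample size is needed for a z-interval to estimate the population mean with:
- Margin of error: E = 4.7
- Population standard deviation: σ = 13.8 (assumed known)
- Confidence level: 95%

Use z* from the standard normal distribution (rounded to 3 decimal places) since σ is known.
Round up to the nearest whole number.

Using z* since population σ is known (z-interval formula).

For 95% confidence, z* = 1.96 (from standard normal table)

Sample size formula for z-interval: n = (z*σ/E)²

n = (1.96 × 13.8 / 4.7)²
  = (5.754894)²
  = 33.1188

Round up to the nearest whole number: n = 34

34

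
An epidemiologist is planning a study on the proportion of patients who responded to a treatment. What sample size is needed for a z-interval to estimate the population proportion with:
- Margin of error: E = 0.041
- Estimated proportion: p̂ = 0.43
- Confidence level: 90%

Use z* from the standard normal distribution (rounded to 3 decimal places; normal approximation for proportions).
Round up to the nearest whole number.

Using z* for proportion z-interval (normal approximation).

For 90% confidence, z* = 1.645 (from standard normal table)

Sample size formula for proportion z-interval: n = z*²p̂(1-p̂)/E²

n = 1.645² × 0.43 × 0.57 / 0.041²
  = 2.706025 × 0.2451 / 0.001681
  = 394.5549

Round up to the nearest whole number: n = 395

395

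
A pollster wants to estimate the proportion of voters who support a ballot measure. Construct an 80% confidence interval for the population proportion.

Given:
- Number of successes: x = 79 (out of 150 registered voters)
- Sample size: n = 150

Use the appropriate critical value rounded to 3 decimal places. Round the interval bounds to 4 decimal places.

Sample proportion: p̂ = 79/150 = 0.526667

Check conditions for normal approximation:
  np̂ = 79 ≥ 10 ✓
  n(1-p̂) = 71 ≥ 10 ✓

The sample is large enough, so use a z-interval (normal approximation) for the proportion.

For 80% confidence, z* = 1.282 (from standard normal table)

Standard error: SE = √(p̂(1-p̂)/n) = √(0.526667×0.473333/150) = 0.04076673

Margin of error: E = z* × SE = 1.282 × 0.04076673 = 0.052263

Z-interval: p̂ ± E = 0.526667 ± 0.052263 = (0.474404, 0.578930)

Rounded to 4 decimal places:

(0.4744, 0.5789)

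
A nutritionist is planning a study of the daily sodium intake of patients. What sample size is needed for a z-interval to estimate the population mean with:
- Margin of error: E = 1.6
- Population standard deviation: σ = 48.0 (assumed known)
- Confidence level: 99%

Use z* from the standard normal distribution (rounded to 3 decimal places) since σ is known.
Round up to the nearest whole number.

Using z* since population σ is known (z-interval formula).

For 99% confidence, z* = 2.576 (from standard normal table)

Sample size formula for z-interval: n = (z*σ/E)²

n = (2.576 × 48.0 / 1.6)²
  = (77.280000)²
  = 5972.1984

Round up to the nearest whole number: n = 5973

5973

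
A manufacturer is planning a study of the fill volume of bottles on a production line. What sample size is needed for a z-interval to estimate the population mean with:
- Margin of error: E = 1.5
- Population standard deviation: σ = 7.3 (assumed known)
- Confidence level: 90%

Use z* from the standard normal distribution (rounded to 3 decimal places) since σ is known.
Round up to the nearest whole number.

Using z* since population σ is known (z-interval formula).

For 90% confidence, z* = 1.645 (from standard normal table)

Sample size formula for z-interval: n = (z*σ/E)²

n = (1.645 × 7.3 / 1.5)²
  = (8.005667)²
  = 64.0907

Round up to the nearest whole number: n = 65

65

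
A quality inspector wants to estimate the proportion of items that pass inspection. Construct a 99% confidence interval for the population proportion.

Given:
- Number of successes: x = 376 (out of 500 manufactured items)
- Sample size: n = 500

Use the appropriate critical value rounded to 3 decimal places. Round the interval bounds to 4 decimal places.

Sample proportion: p̂ = 376/500 = 0.7520000

Check conditions for normal approximation:
  np̂ = 376 ≥ 10 ✓
  n(1-p̂) = 124 ≥ 10 ✓

The sample is large enough, so use a z-interval (normal approximation) for the proportion.

For 99% confidence, z* = 2.576 (from standard normal table)

Standard error: SE = √(p̂(1-p̂)/n) = √(0.7520000×0.2480000/500) = 0.019313001

Margin of error: E = z* × SE = 2.576 × 0.019313001 = 0.0497503

Z-interval: p̂ ± E = 0.7520000 ± 0.0497503 = (0.7022497, 0.8017503)

Rounded to 4 decimal places:

(0.7022, 0.8018)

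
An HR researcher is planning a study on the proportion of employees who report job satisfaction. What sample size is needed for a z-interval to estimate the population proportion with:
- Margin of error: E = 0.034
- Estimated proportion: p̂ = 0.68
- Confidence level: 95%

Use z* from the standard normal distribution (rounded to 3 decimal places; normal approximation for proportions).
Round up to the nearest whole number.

Using z* for proportion z-interval (normal approximation).

For 95% confidence, z* = 1.96 (from standard normal table)

Sample size formula for proportion z-interval: n = z*²p̂(1-p̂)/E²

n = 1.96² × 0.68 × 0.32 / 0.034²
  = 3.8416 × 0.2176 / 0.001156
  = 723.1247

Round up to the nearest whole number: n = 724

724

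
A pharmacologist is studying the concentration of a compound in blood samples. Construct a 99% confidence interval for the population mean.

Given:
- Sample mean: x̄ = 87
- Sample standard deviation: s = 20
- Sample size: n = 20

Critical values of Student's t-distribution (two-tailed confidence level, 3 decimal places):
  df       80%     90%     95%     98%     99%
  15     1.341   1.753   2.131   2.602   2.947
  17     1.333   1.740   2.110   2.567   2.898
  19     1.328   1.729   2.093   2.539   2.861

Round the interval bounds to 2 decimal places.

The population standard deviation σ is unknown (only the sample standard deviation s is given), so use a t-interval with df = n - 1 = 20 - 1 = 19.

For 99% confidence with df = 19, t* = 2.861 (from t-table)

Standard error: SE = s/√n = 20/√20 = 4.472136

Margin of error: E = t* × SE = 2.861 × 4.472136 = 12.7948

T-interval: x̄ ± E = 87 ± 12.7948 = (74.2052, 99.7948)

Rounded to 2 decimal places:

(74.21, 99.79)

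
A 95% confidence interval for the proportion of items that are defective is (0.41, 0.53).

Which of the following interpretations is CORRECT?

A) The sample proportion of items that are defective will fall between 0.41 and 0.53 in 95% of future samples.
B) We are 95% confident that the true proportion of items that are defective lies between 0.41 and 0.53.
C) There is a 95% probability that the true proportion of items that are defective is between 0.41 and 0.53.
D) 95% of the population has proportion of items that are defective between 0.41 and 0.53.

A confidence interval represents our confidence in the procedure, not a probability statement about the parameter.

Key concept: If we repeated this sampling process many times and computed a 95% CI each time, about 95% of those intervals would contain the true population parameter.

For this specific interval (0.41, 0.53):
- Midpoint (point estimate): 0.47
- Margin of error: 0.06

The correct interpretation is the one stating confidence that the true parameter lies in the interval — option B.

B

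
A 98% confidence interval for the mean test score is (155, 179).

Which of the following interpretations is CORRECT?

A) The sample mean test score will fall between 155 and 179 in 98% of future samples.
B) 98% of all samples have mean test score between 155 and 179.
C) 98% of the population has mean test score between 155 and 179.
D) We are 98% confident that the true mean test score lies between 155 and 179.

A confidence interval represents our confidence in the procedure, not a probability statement about the parameter.

Key concept: If we repeated this sampling process many times and computed a 98% CI each time, about 98% of those intervals would contain the true population parameter.

For this specific interval (155, 179):
- Midpoint (point estimate): 167
- Margin of error: 12

The correct interpretation is the one stating confidence that the true parameter lies in the interval — option D.

D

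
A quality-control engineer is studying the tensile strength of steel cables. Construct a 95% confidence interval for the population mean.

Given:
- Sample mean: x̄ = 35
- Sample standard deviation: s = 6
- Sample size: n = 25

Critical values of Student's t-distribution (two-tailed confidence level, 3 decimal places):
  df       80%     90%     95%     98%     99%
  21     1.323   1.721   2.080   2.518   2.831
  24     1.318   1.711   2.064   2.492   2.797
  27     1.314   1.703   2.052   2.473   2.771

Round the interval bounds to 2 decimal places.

The population standard deviation σ is unknown (only the sample standard deviation s is given), so use a t-interval with df = n - 1 = 25 - 1 = 24.

For 95% confidence with df = 24, t* = 2.064 (from t-table)

Standard error: SE = s/√n = 6/√25 = 1.200000

Margin of error: E = t* × SE = 2.064 × 1.200000 = 2.4768

T-interval: x̄ ± E = 35 ± 2.4768 = (32.5232, 37.4768)

Rounded to 2 decimal places:

(32.52, 37.48)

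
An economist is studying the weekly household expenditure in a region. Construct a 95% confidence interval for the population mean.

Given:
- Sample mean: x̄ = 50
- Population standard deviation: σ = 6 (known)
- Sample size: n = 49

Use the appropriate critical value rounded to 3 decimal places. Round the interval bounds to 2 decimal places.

The population standard deviation σ is known, so use a z-interval (standard normal critical value).

For 95% confidence, z* = 1.96 (from standard normal table)

Standard error: SE = σ/√n = 6/√49 = 0.857143

Margin of error: E = z* × SE = 1.96 × 0.857143 = 1.6800

Z-interval: x̄ ± E = 50 ± 1.6800 = (48.3200, 51.6800)

Rounded to 2 decimal places:

(48.32, 51.68)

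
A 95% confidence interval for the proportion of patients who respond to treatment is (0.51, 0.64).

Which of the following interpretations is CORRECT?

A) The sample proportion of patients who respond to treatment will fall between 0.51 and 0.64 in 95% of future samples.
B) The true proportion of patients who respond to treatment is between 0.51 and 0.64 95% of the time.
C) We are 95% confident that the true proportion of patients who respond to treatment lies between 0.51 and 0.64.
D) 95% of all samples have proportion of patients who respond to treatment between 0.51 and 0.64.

A confidence interval represents our confidence in the procedure, not a probability statement about the parameter.

Key concept: If we repeated this sampling process many times and computed a 95% CI each time, about 95% of those intervals would contain the true population parameter.

For this specific interval (0.51, 0.64):
- Midpoint (point estimate): 0.575
- Margin of error: 0.065

The correct interpretation is the one stating confidence that the true parameter lies in the interval — option C.

C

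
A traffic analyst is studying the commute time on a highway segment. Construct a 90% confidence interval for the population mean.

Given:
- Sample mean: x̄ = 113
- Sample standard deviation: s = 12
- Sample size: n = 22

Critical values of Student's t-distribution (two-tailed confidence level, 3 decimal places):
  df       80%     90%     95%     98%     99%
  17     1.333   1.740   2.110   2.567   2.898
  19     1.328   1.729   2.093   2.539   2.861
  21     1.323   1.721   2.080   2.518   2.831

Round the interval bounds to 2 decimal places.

The population standard deviation σ is unknown (only the sample standard deviation s is given), so use a t-interval with df = n - 1 = 22 - 1 = 21.

For 90% confidence with df = 21, t* = 1.721 (from t-table)

Standard error: SE = s/√n = 12/√22 = 2.558409

Margin of error: E = t* × SE = 1.721 × 2.558409 = 4.4030

T-interval: x̄ ± E = 113 ± 4.4030 = (108.5970, 117.4030)

Rounded to 2 decimal places:

(108.60, 117.40)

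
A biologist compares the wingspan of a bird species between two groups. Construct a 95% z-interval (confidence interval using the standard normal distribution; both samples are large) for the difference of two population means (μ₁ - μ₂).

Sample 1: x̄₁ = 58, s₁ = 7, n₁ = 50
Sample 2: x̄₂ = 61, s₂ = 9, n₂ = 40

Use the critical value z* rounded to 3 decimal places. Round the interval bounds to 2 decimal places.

Both samples are large (n₁ = 50 ≥ 30, n₂ = 40 ≥ 30), so a z-interval for the difference of means applies.

Point estimate: x̄₁ - x̄₂ = 58 - 61 = -3

Standard error: SE = √(s₁²/n₁ + s₂²/n₂)
= √(7²/50 + 9²/40)
= √(0.980000 + 2.025000)
= 1.733494

For 95% confidence, z* = 1.96 (from standard normal table)
Margin of error: E = z* × SE = 1.96 × 1.733494 = 3.3976

Z-interval: (x̄₁ - x̄₂) ± E = -3 ± 3.3976 = (-6.3976, 0.3976)

Rounded to 2 decimal places:

(-6.40, 0.40)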